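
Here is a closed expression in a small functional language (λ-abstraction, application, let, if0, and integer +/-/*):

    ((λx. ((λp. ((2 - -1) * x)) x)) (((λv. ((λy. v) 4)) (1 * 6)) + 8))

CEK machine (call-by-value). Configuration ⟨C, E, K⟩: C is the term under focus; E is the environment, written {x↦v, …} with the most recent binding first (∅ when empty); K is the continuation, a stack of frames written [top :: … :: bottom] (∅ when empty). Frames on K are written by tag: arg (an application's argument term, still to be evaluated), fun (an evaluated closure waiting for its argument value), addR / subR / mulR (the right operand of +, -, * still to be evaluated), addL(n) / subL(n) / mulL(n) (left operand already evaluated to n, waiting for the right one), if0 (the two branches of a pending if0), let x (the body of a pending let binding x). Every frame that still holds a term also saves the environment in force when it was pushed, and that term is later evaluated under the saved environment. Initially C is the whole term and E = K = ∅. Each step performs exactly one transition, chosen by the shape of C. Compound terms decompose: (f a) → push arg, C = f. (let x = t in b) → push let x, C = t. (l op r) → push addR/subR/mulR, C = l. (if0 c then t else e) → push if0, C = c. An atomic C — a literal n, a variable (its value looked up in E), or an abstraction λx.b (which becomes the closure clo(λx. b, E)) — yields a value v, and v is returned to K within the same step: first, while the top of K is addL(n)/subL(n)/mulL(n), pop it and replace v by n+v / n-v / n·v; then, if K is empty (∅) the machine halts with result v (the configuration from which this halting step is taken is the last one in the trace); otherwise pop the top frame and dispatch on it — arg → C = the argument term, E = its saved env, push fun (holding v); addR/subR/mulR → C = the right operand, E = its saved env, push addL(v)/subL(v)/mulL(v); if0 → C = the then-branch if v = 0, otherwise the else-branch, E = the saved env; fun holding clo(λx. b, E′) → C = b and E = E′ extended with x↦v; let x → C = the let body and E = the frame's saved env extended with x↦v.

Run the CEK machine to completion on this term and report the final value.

Answer: 42

Execution trace:
step 0: ⟨C=((λx. ((λp. ((2 - -1) * x)) x)) (((λv. ((λy. v) 4)) (1 * 6)) + 8)); E=∅; K=∅⟩
step 1: ⟨C=(λx. ((λp. ((2 - -1) * x)) x)); E=∅; K=[arg]⟩
step 2: ⟨C=(((λv. ((λy. v) 4)) (1 * 6)) + 8); E=∅; K=[fun]⟩
step 3: ⟨C=((λv. ((λy. v) 4)) (1 * 6)); E=∅; K=[addR :: fun]⟩
step 4: ⟨C=(λv. ((λy. v) 4)); E=∅; K=[arg :: addR :: fun]⟩
step 5: ⟨C=(1 * 6); E=∅; K=[fun :: addR :: fun]⟩
step 6: ⟨C=1; E=∅; K=[mulR :: fun :: addR :: fun]⟩
step 7: ⟨C=6; E=∅; K=[mulL(1) :: fun :: addR :: fun]⟩
step 8: ⟨C=((λy. v) 4); E={v↦6}; K=[addR :: fun]⟩
step 9: ⟨C=(λy. v); E={v↦6}; K=[arg :: addR :: fun]⟩
step 10: ⟨C=4; E={v↦6}; K=[fun :: addR :: fun]⟩
step 11: ⟨C=v; E={y↦4, v↦6}; K=[addR :: fun]⟩
step 12: ⟨C=8; E=∅; K=[addL(6) :: fun]⟩
step 13: ⟨C=((λp. ((2 - -1) * x)) x); E={x↦14}; K=∅⟩
step 14: ⟨C=(λp. ((2 - -1) * x)); E={x↦14}; K=[arg]⟩
step 15: ⟨C=x; E={x↦14}; K=[fun]⟩
step 16: ⟨C=((2 - -1) * x); E={p↦14, x↦14}; K=∅⟩
step 17: ⟨C=(2 - -1); E={p↦14, x↦14}; K=[mulR]⟩
step 18: ⟨C=2; E={p↦14, x↦14}; K=[subR :: mulR]⟩
step 19: ⟨C=-1; E={p↦14, x↦14}; K=[subL(2) :: mulR]⟩
step 20: ⟨C=x; E={p↦14, x↦14}; K=[mulL(3)]⟩
→ final value 42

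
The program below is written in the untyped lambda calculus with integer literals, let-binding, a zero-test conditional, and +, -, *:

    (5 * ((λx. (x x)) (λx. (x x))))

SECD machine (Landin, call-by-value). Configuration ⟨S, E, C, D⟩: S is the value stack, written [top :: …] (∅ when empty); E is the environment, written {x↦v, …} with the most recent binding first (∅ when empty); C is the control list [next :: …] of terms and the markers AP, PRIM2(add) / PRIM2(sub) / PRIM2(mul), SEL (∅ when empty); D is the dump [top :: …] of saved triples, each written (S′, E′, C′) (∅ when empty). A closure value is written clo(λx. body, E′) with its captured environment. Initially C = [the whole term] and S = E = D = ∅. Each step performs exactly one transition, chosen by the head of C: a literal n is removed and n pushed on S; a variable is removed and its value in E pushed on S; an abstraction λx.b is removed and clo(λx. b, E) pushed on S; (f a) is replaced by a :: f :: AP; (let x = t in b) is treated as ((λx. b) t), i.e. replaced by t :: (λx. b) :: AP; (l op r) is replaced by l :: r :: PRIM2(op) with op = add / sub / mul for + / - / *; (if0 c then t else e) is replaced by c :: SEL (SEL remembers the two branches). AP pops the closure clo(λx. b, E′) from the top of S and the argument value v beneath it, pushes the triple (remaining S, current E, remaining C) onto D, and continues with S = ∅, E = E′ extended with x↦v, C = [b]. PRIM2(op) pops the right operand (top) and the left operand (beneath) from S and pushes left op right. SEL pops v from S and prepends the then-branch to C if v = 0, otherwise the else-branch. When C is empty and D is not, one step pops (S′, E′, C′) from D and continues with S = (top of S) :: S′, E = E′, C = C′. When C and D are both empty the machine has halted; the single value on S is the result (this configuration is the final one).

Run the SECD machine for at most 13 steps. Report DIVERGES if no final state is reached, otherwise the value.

step 0: [S=∅ | E=∅ | C=[(5 * ((λx. (x x)) (λx. (x x))))] | D=∅]
step 1: [S=∅ | E=∅ | C=[5 :: ((λx. (x x)) (λx. (x x))) :: PRIM2(mul)] | D=∅]
step 2: [S=[5] | E=∅ | C=[((λx. (x x)) (λx. (x x))) :: PRIM2(mul)] | D=∅]
step 3: [S=[5] | E=∅ | C=[(λx. (x x)) :: (λx. (x x)) :: AP :: PRIM2(mul)] | D=∅]
step 4: [S=[clo(λx. (x x), ∅) :: 5] | E=∅ | C=[(λx. (x x)) :: AP :: PRIM2(mul)] | D=∅]
step 5: [S=[clo(λx. (x x), ∅) :: clo(λx. (x x), ∅) :: 5] | E=∅ | C=[AP :: PRIM2(mul)] | D=∅]
step 6: [S=∅ | E={x↦clo(λx. (x x), ∅)} | C=[(x x)] | D=[([5], ∅, [PRIM2(mul)])]]
step 7: [S=∅ | E={x↦clo(λx. (x x), ∅)} | C=[x :: x :: AP] | D=[([5], ∅, [PRIM2(mul)])]]
step 8: [S=[clo(λx. (x x), ∅)] | E={x↦clo(λx. (x x), ∅)} | C=[x :: AP] | D=[([5], ∅, [PRIM2(mul)])]]
step 9: [S=[clo(λx. (x x), ∅) :: clo(λx. (x x), ∅)] | E={x↦clo(λx. (x x), ∅)} | C=[AP] | D=[([5], ∅, [PRIM2(mul)])]]
step 10: [S=∅ | E={x↦clo(λx. (x x), ∅)} | C=[(x x)] | D=[(∅, {x↦clo(λx. (x x), ∅)}, ∅) :: ([5], ∅, [PRIM2(mul)])]]
step 11: [S=∅ | E={x↦clo(λx. (x x), ∅)} | C=[x :: x :: AP] | D=[(∅, {x↦clo(λx. (x x), ∅)}, ∅) :: ([5], ∅, [PRIM2(mul)])]]
step 12: [S=[clo(λx. (x x), ∅)] | E={x↦clo(λx. (x x), ∅)} | C=[x :: AP] | D=[(∅, {x↦clo(λx. (x x), ∅)}, ∅) :: ([5], ∅, [PRIM2(mul)])]]
step 13: [S=[clo(λx. (x x), ∅) :: clo(λx. (x x), ∅)] | E={x↦clo(λx. (x x), ∅)} | C=[AP] | D=[(∅, {x↦clo(λx. (x x), ∅)}, ∅) :: ([5], ∅, [PRIM2(mul)])]]
→ 13 transitions taken and the configuration is still not final: no result within 13 steps

Answer: DIVERGES (no final state within 13 steps)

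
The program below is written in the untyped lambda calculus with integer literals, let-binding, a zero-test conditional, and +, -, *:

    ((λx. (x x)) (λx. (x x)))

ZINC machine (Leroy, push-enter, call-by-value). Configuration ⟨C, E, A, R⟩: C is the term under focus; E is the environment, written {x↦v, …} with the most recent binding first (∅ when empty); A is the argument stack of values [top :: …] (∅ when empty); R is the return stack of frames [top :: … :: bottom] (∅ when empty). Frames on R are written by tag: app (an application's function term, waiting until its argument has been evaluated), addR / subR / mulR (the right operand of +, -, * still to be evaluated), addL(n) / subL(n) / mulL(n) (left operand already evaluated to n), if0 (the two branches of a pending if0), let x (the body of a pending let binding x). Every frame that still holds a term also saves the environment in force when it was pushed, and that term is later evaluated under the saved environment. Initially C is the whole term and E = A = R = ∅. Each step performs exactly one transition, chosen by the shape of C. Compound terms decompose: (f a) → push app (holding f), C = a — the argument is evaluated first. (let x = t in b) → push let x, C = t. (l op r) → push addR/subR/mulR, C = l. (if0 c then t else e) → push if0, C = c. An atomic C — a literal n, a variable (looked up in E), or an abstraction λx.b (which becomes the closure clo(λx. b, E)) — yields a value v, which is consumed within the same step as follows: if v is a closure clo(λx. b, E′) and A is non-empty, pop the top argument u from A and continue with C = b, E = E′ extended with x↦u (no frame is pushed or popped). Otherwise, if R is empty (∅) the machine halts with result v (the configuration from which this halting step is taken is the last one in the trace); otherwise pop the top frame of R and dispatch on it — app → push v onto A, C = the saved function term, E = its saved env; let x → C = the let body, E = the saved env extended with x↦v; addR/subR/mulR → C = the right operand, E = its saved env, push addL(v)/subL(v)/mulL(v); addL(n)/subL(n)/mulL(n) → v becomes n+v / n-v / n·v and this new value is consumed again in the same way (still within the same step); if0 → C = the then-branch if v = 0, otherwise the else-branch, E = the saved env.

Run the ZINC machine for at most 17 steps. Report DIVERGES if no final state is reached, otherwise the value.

Answer: DIVERGES (no final state within 17 steps)

Machine steps:
t=0: ⟨C=((λx. (x x)) (λx. (x x))); E=∅; A=∅; R=∅⟩
t=1: ⟨C=(λx. (x x)); E=∅; A=∅; R=[app]⟩
t=2: ⟨C=(λx. (x x)); E=∅; A=[clo(λx. (x x), ∅)]; R=∅⟩
t=3: ⟨C=(x x); E={x↦clo(λx. (x x), ∅)}; A=∅; R=∅⟩
t=4: ⟨C=x; E={x↦clo(λx. (x x), ∅)}; A=∅; R=[app]⟩
t=5: ⟨C=x; E={x↦clo(λx. (x x), ∅)}; A=[clo(λx. (x x), ∅)]; R=∅⟩
… configuration repeats with period 3 (steps 3–5 recur indefinitely) …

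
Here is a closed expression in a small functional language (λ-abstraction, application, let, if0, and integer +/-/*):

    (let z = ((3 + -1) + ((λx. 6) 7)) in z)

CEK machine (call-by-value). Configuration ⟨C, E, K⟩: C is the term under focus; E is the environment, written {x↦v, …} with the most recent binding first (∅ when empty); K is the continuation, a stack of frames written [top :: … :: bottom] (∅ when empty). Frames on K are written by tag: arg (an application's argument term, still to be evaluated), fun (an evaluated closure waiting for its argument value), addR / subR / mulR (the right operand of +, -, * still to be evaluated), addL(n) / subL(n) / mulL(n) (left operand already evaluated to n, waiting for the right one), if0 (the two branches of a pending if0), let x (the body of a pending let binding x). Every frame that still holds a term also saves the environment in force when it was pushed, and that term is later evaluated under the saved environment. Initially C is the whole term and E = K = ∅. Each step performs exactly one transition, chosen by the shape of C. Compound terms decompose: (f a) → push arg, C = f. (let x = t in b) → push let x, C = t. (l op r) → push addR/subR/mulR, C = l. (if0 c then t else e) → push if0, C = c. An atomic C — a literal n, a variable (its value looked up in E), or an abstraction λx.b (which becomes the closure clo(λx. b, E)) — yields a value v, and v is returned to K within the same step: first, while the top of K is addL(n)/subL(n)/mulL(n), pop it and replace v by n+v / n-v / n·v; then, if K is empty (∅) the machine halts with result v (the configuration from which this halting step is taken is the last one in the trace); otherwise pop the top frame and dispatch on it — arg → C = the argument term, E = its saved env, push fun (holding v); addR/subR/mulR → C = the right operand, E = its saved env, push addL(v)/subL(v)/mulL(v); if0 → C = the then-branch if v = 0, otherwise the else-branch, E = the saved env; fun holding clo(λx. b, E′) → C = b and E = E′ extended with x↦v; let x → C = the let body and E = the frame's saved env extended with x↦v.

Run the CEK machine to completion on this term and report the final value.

Answer: 8

Machine steps:
step 0: ⟨C=(let z = ((3 + -1) + ((λx. 6) 7)) in z); E=∅; K=∅⟩
step 1: ⟨C=((3 + -1) + ((λx. 6) 7)); E=∅; K=[let z]⟩
step 2: ⟨C=(3 + -1); E=∅; K=[addR :: let z]⟩
step 3: ⟨C=3; E=∅; K=[addR :: addR :: let z]⟩
step 4: ⟨C=-1; E=∅; K=[addL(3) :: addR :: let z]⟩
step 5: ⟨C=((λx. 6) 7); E=∅; K=[addL(2) :: let z]⟩
step 6: ⟨C=(λx. 6); E=∅; K=[arg :: addL(2) :: let z]⟩
step 7: ⟨C=7; E=∅; K=[fun :: addL(2) :: let z]⟩
step 8: ⟨C=6; E={x↦7}; K=[addL(2) :: let z]⟩
step 9: ⟨C=z; E={z↦8}; K=∅⟩
→ final value 8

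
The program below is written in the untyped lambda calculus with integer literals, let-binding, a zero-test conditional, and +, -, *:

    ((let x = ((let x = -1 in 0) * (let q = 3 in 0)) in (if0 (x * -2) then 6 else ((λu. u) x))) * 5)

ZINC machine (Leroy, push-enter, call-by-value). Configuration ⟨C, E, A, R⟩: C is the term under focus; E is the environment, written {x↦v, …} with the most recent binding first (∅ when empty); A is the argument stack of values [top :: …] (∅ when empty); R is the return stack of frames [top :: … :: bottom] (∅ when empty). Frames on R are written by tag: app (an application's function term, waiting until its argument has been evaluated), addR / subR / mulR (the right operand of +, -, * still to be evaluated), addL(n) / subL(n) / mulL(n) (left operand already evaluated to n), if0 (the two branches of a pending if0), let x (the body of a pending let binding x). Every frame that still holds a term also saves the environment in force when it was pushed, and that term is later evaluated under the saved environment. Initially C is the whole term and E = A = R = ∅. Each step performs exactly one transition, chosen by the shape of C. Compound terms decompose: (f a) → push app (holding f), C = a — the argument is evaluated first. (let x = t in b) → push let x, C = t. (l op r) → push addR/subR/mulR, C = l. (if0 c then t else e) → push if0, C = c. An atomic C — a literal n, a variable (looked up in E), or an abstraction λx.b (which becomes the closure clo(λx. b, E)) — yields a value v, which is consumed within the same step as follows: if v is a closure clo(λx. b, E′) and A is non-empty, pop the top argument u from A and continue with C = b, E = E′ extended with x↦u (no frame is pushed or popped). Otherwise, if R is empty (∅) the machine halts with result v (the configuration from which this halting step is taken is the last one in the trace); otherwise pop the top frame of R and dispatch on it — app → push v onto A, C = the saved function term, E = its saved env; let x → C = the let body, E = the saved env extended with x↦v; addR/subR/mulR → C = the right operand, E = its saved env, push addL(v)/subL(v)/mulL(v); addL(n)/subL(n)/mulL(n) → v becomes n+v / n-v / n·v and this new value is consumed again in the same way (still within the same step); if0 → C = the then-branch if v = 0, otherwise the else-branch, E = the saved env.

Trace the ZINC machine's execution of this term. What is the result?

step 0: <C=((let x = ((let x = -1 in 0) * (let q = 3 in 0)) in (if0 (x * -2) then 6 else ((λu. u) x))) * 5), E=∅, A=∅, R=∅>
step 1: <C=(let x = ((let x = -1 in 0) * (let q = 3 in 0)) in (if0 (x * -2) then 6 else ((λu. u) x))), E=∅, A=∅, R=[mulR]>
step 2: <C=((let x = -1 in 0) * (let q = 3 in 0)), E=∅, A=∅, R=[let x :: mulR]>
step 3: <C=(let x = -1 in 0), E=∅, A=∅, R=[mulR :: let x :: mulR]>
step 4: <C=-1, E=∅, A=∅, R=[let x :: mulR :: let x :: mulR]>
step 5: <C=0, E={x↦-1}, A=∅, R=[mulR :: let x :: mulR]>
step 6: <C=(let q = 3 in 0), E=∅, A=∅, R=[mulL(0) :: let x :: mulR]>
step 7: <C=3, E=∅, A=∅, R=[let q :: mulL(0) :: let x :: mulR]>
step 8: <C=0, E={q↦3}, A=∅, R=[mulL(0) :: let x :: mulR]>
step 9: <C=(if0 (x * -2) then 6 else ((λu. u) x)), E={x↦0}, A=∅, R=[mulR]>
step 10: <C=(x * -2), E={x↦0}, A=∅, R=[if0 :: mulR]>
step 11: <C=x, E={x↦0}, A=∅, R=[mulR :: if0 :: mulR]>
step 12: <C=-2, E={x↦0}, A=∅, R=[mulL(0) :: if0 :: mulR]>
step 13: <C=6, E={x↦0}, A=∅, R=[mulR]>
step 14: <C=5, E=∅, A=∅, R=[mulL(6)]>
→ final value 30

Answer: 30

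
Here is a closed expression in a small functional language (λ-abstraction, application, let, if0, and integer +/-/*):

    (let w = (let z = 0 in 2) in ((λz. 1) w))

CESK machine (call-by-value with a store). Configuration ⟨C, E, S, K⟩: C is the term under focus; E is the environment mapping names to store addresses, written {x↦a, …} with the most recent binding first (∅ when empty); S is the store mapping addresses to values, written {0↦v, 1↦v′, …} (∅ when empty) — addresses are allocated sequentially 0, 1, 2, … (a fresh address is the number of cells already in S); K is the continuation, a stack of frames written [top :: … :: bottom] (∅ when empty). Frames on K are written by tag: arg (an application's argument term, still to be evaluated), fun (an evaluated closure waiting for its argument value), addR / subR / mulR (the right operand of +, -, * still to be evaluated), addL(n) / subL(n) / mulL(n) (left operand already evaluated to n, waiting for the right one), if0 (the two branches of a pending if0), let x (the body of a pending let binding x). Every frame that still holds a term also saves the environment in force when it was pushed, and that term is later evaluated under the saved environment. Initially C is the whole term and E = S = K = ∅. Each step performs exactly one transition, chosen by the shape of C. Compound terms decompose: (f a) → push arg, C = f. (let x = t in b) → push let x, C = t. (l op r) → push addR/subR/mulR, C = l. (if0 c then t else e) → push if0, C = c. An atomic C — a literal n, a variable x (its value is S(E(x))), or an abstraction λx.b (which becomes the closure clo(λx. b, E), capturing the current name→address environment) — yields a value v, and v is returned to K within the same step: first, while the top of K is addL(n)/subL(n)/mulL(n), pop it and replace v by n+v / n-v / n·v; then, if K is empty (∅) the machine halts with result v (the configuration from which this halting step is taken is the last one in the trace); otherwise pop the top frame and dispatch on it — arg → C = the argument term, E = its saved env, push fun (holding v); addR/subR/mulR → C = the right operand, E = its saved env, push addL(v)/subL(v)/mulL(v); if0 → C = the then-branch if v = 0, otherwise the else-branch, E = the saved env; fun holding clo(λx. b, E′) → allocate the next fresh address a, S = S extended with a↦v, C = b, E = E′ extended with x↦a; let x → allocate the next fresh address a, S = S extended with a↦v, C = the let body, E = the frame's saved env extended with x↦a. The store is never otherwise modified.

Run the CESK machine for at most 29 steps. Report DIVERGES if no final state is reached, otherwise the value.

step 0: [C=(let w = (let z = 0 in 2) in ((λz. 1) w)) | E=∅ | S=∅ | K=∅]
step 1: [C=(let z = 0 in 2) | E=∅ | S=∅ | K=[let w]]
step 2: [C=0 | E=∅ | S=∅ | K=[let z :: let w]]
step 3: [C=2 | E={z↦0} | S={0↦0} | K=[let w]]
step 4: [C=((λz. 1) w) | E={w↦1} | S={0↦0, 1↦2} | K=∅]
step 5: [C=(λz. 1) | E={w↦1} | S={0↦0, 1↦2} | K=[arg]]
step 6: [C=w | E={w↦1} | S={0↦0, 1↦2} | K=[fun]]
step 7: [C=1 | E={z↦2, w↦1} | S={0↦0, 1↦2, 2↦2} | K=∅]
→ final value 1

Answer: 1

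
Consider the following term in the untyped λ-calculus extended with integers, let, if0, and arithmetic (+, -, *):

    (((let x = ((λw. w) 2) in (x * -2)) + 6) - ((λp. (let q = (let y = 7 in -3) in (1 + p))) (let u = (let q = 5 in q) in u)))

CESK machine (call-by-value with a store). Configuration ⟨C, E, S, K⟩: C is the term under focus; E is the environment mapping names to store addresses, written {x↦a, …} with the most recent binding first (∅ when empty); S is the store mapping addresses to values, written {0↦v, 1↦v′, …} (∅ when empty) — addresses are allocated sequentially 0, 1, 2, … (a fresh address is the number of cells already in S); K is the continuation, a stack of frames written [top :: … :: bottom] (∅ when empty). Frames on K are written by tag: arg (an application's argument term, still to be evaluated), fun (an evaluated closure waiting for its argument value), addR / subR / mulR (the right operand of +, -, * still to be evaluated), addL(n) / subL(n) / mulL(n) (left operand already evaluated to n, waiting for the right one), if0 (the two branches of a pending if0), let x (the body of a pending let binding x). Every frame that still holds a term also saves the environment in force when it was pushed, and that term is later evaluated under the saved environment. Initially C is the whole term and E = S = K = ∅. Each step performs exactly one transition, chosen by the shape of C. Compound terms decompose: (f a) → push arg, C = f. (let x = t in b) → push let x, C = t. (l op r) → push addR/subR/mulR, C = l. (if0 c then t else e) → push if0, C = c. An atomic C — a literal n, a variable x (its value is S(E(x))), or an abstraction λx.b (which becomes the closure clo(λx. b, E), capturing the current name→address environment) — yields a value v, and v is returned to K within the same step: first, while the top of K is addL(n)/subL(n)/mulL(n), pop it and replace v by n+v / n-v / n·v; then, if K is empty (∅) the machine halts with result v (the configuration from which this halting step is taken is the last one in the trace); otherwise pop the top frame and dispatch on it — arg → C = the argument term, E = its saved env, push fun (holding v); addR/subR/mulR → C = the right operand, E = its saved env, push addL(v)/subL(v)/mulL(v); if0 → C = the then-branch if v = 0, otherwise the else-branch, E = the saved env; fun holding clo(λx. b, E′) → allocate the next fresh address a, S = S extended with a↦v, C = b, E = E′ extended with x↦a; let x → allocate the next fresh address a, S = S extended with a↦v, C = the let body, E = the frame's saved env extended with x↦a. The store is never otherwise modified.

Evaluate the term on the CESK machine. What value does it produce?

step 0: ⟨C=(((let x = ((λw. w) 2) in (x * -2)) + 6) - ((λp. (let q = (let y = 7 in -3) in (1 + p))) (let u = (let q = 5 in q) in u))); E=∅; S=∅; K=∅⟩
step 1: ⟨C=((let x = ((λw. w) 2) in (x * -2)) + 6); E=∅; S=∅; K=[subR]⟩
step 2: ⟨C=(let x = ((λw. w) 2) in (x * -2)); E=∅; S=∅; K=[addR :: subR]⟩
step 3: ⟨C=((λw. w) 2); E=∅; S=∅; K=[let x :: addR :: subR]⟩
step 4: ⟨C=(λw. w); E=∅; S=∅; K=[arg :: let x :: addR :: subR]⟩
step 5: ⟨C=2; E=∅; S=∅; K=[fun :: let x :: addR :: subR]⟩
step 6: ⟨C=w; E={w↦0}; S={0↦2}; K=[let x :: addR :: subR]⟩
step 7: ⟨C=(x * -2); E={x↦1}; S={0↦2, 1↦2}; K=[addR :: subR]⟩
step 8: ⟨C=x; E={x↦1}; S={0↦2, 1↦2}; K=[mulR :: addR :: subR]⟩
step 9: ⟨C=-2; E={x↦1}; S={0↦2, 1↦2}; K=[mulL(2) :: addR :: subR]⟩
step 10: ⟨C=6; E=∅; S={0↦2, 1↦2}; K=[addL(-4) :: subR]⟩
step 11: ⟨C=((λp. (let q = (let y = 7 in -3) in (1 + p))) (let u = (let q = 5 in q) in u)); E=∅; S={0↦2, 1↦2}; K=[subL(2)]⟩
step 12: ⟨C=(λp. (let q = (let y = 7 in -3) in (1 + p))); E=∅; S={0↦2, 1↦2}; K=[arg :: subL(2)]⟩
step 13: ⟨C=(let u = (let q = 5 in q) in u); E=∅; S={0↦2, 1↦2}; K=[fun :: subL(2)]⟩
step 14: ⟨C=(let q = 5 in q); E=∅; S={0↦2, 1↦2}; K=[let u :: fun :: subL(2)]⟩
step 15: ⟨C=5; E=∅; S={0↦2, 1↦2}; K=[let q :: let u :: fun :: subL(2)]⟩
step 16: ⟨C=q; E={q↦2}; S={0↦2, 1↦2, 2↦5}; K=[let u :: fun :: subL(2)]⟩
step 17: ⟨C=u; E={u↦3}; S={0↦2, 1↦2, 2↦5, 3↦5}; K=[fun :: subL(2)]⟩
step 18: ⟨C=(let q = (let y = 7 in -3) in (1 + p)); E={p↦4}; S={0↦2, 1↦2, 2↦5, 3↦5, 4↦5}; K=[subL(2)]⟩
step 19: ⟨C=(let y = 7 in -3); E={p↦4}; S={0↦2, 1↦2, 2↦5, 3↦5, 4↦5}; K=[let q :: subL(2)]⟩
step 20: ⟨C=7; E={p↦4}; S={0↦2, 1↦2, 2↦5, 3↦5, 4↦5}; K=[let y :: let q :: subL(2)]⟩
step 21: ⟨C=-3; E={y↦5, p↦4}; S={0↦2, 1↦2, 2↦5, 3↦5, 4↦5, 5↦7}; K=[let q :: subL(2)]⟩
step 22: ⟨C=(1 + p); E={q↦6, p↦4}; S={0↦2, 1↦2, 2↦5, 3↦5, 4↦5, 5↦7, 6↦-3}; K=[subL(2)]⟩
step 23: ⟨C=1; E={q↦6, p↦4}; S={0↦2, 1↦2, 2↦5, 3↦5, 4↦5, 5↦7, 6↦-3}; K=[addR :: subL(2)]⟩
step 24: ⟨C=p; E={q↦6, p↦4}; S={0↦2, 1↦2, 2↦5, 3↦5, 4↦5, 5↦7, 6↦-3}; K=[addL(1) :: subL(2)]⟩
→ final value -4

Answer: -4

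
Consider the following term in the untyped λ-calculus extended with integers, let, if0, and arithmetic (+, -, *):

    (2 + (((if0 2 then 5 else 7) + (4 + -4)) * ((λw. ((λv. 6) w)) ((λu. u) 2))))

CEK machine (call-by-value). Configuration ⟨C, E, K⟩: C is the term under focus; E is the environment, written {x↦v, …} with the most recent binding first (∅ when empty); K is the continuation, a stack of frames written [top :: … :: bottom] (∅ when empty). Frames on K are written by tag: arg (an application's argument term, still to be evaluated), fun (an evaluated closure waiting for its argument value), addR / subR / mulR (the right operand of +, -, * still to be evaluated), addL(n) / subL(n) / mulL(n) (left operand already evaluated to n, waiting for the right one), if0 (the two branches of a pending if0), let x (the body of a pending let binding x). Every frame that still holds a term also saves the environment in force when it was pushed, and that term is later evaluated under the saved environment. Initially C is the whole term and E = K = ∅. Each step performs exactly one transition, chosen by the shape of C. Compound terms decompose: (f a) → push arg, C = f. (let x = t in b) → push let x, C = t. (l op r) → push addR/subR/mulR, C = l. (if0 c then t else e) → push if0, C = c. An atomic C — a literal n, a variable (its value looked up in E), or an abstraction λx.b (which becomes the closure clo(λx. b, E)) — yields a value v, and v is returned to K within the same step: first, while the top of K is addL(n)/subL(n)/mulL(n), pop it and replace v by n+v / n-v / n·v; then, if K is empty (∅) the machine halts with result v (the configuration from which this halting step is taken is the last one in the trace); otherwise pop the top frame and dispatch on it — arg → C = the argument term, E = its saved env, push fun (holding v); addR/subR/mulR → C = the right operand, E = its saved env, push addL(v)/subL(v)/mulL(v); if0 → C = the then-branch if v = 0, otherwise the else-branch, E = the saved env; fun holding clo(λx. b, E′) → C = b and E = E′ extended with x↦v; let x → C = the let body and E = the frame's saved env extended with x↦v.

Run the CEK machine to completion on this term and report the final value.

Answer: 44

Execution trace:
t=0: <C=(2 + (((if0 2 then 5 else 7) + (4 + -4)) * ((λw. ((λv. 6) w)) ((λu. u) 2)))), E=∅, K=∅>
t=1: <C=2, E=∅, K=[addR]>
t=2: <C=(((if0 2 then 5 else 7) + (4 + -4)) * ((λw. ((λv. 6) w)) ((λu. u) 2))), E=∅, K=[addL(2)]>
t=3: <C=((if0 2 then 5 else 7) + (4 + -4)), E=∅, K=[mulR :: addL(2)]>
t=4: <C=(if0 2 then 5 else 7), E=∅, K=[addR :: mulR :: addL(2)]>
t=5: <C=2, E=∅, K=[if0 :: addR :: mulR :: addL(2)]>
t=6: <C=7, E=∅, K=[addR :: mulR :: addL(2)]>
t=7: <C=(4 + -4), E=∅, K=[addL(7) :: mulR :: addL(2)]>
t=8: <C=4, E=∅, K=[addR :: addL(7) :: mulR :: addL(2)]>
t=9: <C=-4, E=∅, K=[addL(4) :: addL(7) :: mulR :: addL(2)]>
t=10: <C=((λw. ((λv. 6) w)) ((λu. u) 2)), E=∅, K=[mulL(7) :: addL(2)]>
t=11: <C=(λw. ((λv. 6) w)), E=∅, K=[arg :: mulL(7) :: addL(2)]>
t=12: <C=((λu. u) 2), E=∅, K=[fun :: mulL(7) :: addL(2)]>
t=13: <C=(λu. u), E=∅, K=[arg :: fun :: mulL(7) :: addL(2)]>
t=14: <C=2, E=∅, K=[fun :: fun :: mulL(7) :: addL(2)]>
t=15: <C=u, E={u↦2}, K=[fun :: mulL(7) :: addL(2)]>
t=16: <C=((λv. 6) w), E={w↦2}, K=[mulL(7) :: addL(2)]>
t=17: <C=(λv. 6), E={w↦2}, K=[arg :: mulL(7) :: addL(2)]>
t=18: <C=w, E={w↦2}, K=[fun :: mulL(7) :: addL(2)]>
t=19: <C=6, E={v↦2, w↦2}, K=[mulL(7) :: addL(2)]>
→ final value 44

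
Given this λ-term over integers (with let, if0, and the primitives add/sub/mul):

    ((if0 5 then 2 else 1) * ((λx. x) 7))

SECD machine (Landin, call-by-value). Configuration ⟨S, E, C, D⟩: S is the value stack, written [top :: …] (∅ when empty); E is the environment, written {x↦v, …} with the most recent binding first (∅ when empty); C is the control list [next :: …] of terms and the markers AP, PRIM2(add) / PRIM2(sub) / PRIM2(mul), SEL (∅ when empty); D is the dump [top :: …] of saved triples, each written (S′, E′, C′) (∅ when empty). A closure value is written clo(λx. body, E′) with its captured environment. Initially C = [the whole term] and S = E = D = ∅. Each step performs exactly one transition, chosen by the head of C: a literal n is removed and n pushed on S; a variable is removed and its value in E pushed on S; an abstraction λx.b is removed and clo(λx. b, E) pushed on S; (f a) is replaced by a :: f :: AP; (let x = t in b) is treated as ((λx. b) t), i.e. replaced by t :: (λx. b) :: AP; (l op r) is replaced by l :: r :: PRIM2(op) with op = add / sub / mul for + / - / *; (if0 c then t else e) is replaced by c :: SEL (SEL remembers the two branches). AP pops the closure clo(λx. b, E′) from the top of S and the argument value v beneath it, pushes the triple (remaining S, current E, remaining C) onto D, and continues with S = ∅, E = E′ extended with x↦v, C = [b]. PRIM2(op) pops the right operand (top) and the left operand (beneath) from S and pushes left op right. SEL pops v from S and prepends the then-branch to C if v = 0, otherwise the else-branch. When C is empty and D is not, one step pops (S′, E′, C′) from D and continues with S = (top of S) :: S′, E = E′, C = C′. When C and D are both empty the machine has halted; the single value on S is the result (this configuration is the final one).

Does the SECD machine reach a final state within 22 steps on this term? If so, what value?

Answer: 7

Derivation:
0. [S=∅ | E=∅ | C=[((if0 5 then 2 else 1) * ((λx. x) 7))] | D=∅]
1. [S=∅ | E=∅ | C=[(if0 5 then 2 else 1) :: ((λx. x) 7) :: PRIM2(mul)] | D=∅]
2. [S=∅ | E=∅ | C=[5 :: SEL :: ((λx. x) 7) :: PRIM2(mul)] | D=∅]
3. [S=[5] | E=∅ | C=[SEL :: ((λx. x) 7) :: PRIM2(mul)] | D=∅]
4. [S=∅ | E=∅ | C=[1 :: ((λx. x) 7) :: PRIM2(mul)] | D=∅]
5. [S=[1] | E=∅ | C=[((λx. x) 7) :: PRIM2(mul)] | D=∅]
6. [S=[1] | E=∅ | C=[7 :: (λx. x) :: AP :: PRIM2(mul)] | D=∅]
7. [S=[7 :: 1] | E=∅ | C=[(λx. x) :: AP :: PRIM2(mul)] | D=∅]
8. [S=[clo(λx. x, ∅) :: 7 :: 1] | E=∅ | C=[AP :: PRIM2(mul)] | D=∅]
9. [S=∅ | E={x↦7} | C=[x] | D=[([1], ∅, [PRIM2(mul)])]]
10. [S=[7] | E={x↦7} | C=∅ | D=[([1], ∅, [PRIM2(mul)])]]
11. [S=[7 :: 1] | E=∅ | C=[PRIM2(mul)] | D=∅]
12. [S=[7] | E=∅ | C=∅ | D=∅]
→ final value 7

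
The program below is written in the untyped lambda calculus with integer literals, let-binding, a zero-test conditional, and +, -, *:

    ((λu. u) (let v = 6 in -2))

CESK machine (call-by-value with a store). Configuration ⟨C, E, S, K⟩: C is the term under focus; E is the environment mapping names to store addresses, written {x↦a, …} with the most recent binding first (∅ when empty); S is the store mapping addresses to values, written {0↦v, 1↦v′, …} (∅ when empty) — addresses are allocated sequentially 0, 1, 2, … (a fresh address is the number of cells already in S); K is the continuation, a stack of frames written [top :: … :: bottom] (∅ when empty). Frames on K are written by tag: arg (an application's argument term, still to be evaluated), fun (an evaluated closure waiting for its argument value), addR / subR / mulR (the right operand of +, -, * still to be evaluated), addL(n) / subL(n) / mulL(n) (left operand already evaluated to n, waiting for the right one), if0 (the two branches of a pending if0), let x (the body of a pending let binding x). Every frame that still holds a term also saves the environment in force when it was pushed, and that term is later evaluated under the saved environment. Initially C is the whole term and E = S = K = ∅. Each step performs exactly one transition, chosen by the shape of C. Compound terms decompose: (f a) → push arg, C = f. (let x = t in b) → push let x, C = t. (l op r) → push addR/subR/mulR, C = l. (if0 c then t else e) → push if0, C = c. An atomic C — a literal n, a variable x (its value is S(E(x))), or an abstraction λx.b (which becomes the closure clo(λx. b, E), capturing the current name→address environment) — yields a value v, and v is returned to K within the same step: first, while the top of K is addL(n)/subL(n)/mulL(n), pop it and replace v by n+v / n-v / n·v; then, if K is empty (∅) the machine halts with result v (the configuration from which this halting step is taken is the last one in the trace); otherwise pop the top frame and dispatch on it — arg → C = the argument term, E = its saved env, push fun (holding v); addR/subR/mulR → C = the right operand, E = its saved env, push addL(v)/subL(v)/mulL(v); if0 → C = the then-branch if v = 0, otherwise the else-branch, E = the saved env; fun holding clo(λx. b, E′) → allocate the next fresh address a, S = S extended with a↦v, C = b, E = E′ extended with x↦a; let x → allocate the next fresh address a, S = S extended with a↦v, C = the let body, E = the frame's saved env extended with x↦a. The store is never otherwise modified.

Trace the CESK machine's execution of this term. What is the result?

Answer: -2

Derivation:
0. [C=((λu. u) (let v = 6 in -2)) | E=∅ | S=∅ | K=∅]
1. [C=(λu. u) | E=∅ | S=∅ | K=[arg]]
2. [C=(let v = 6 in -2) | E=∅ | S=∅ | K=[fun]]
3. [C=6 | E=∅ | S=∅ | K=[let v :: fun]]
4. [C=-2 | E={v↦0} | S={0↦6} | K=[fun]]
5. [C=u | E={u↦1} | S={0↦6, 1↦-2} | K=∅]
→ final value -2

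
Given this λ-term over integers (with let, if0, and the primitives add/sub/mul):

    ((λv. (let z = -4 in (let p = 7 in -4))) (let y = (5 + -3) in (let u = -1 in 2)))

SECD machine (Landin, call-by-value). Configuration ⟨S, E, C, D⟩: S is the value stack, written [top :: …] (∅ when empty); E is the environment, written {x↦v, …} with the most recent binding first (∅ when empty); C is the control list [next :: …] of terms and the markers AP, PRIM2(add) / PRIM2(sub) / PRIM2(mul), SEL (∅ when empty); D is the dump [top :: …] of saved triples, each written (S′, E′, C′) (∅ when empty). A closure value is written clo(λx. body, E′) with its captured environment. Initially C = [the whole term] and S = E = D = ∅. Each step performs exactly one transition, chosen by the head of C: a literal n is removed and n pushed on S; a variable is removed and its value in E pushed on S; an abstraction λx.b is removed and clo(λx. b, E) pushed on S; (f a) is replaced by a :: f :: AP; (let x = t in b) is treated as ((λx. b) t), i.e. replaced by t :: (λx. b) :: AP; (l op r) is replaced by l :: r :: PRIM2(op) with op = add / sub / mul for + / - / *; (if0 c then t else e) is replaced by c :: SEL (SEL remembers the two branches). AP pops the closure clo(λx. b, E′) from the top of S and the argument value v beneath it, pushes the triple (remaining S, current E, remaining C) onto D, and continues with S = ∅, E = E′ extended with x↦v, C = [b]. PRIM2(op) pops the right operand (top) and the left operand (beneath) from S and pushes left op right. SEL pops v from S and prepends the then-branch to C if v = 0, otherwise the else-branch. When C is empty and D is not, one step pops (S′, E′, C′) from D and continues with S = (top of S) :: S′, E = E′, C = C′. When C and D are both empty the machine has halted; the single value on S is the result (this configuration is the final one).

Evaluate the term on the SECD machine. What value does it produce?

Answer: -4

Machine steps:
t=0: [S=∅ | E=∅ | C=[((λv. (let z = -4 in (let p = 7 in -4))) (let y = (5 + -3) in (let u = -1 in 2)))] | D=∅]
t=1: [S=∅ | E=∅ | C=[(let y = (5 + -3) in (let u = -1 in 2)) :: (λv. (let z = -4 in (let p = 7 in -4))) :: AP] | D=∅]
t=2: [S=∅ | E=∅ | C=[(5 + -3) :: (λy. (let u = -1 in 2)) :: AP :: (λv. (let z = -4 in (let p = 7 in -4))) :: AP] | D=∅]
t=3: [S=∅ | E=∅ | C=[5 :: -3 :: PRIM2(add) :: (λy. (let u = -1 in 2)) :: AP :: (λv. (let z = -4 in (let p = 7 in -4))) :: AP] | D=∅]
t=4: [S=[5] | E=∅ | C=[-3 :: PRIM2(add) :: (λy. (let u = -1 in 2)) :: AP :: (λv. (let z = -4 in (let p = 7 in -4))) :: AP] | D=∅]
t=5: [S=[-3 :: 5] | E=∅ | C=[PRIM2(add) :: (λy. (let u = -1 in 2)) :: AP :: (λv. (let z = -4 in (let p = 7 in -4))) :: AP] | D=∅]
t=6: [S=[2] | E=∅ | C=[(λy. (let u = -1 in 2)) :: AP :: (λv. (let z = -4 in (let p = 7 in -4))) :: AP] | D=∅]
t=7: [S=[clo(λy. (let u = -1 in 2), ∅) :: 2] | E=∅ | C=[AP :: (λv. (let z = -4 in (let p = 7 in -4))) :: AP] | D=∅]
t=8: [S=∅ | E={y↦2} | C=[(let u = -1 in 2)] | D=[(∅, ∅, [(λv. (let z = -4 in (let p = 7 in -4))) :: AP])]]
t=9: [S=∅ | E={y↦2} | C=[-1 :: (λu. 2) :: AP] | D=[(∅, ∅, [(λv. (let z = -4 in (let p = 7 in -4))) :: AP])]]
t=10: [S=[-1] | E={y↦2} | C=[(λu. 2) :: AP] | D=[(∅, ∅, [(λv. (let z = -4 in (let p = 7 in -4))) :: AP])]]
t=11: [S=[clo(λu. 2, {y↦2}) :: -1] | E={y↦2} | C=[AP] | D=[(∅, ∅, [(λv. (let z = -4 in (let p = 7 in -4))) :: AP])]]
t=12: [S=∅ | E={u↦-1, y↦2} | C=[2] | D=[(∅, {y↦2}, ∅) :: (∅, ∅, [(λv. (let z = -4 in (let p = 7 in -4))) :: AP])]]
t=13: [S=[2] | E={u↦-1, y↦2} | C=∅ | D=[(∅, {y↦2}, ∅) :: (∅, ∅, [(λv. (let z = -4 in (let p = 7 in -4))) :: AP])]]
t=14: [S=[2] | E={y↦2} | C=∅ | D=[(∅, ∅, [(λv. (let z = -4 in (let p = 7 in -4))) :: AP])]]
t=15: [S=[2] | E=∅ | C=[(λv. (let z = -4 in (let p = 7 in -4))) :: AP] | D=∅]
t=16: [S=[clo(λv. (let z = -4 in (let p = 7 in -4)), ∅) :: 2] | E=∅ | C=[AP] | D=∅]
t=17: [S=∅ | E={v↦2} | C=[(let z = -4 in (let p = 7 in -4))] | D=[(∅, ∅, ∅)]]
t=18: [S=∅ | E={v↦2} | C=[-4 :: (λz. (let p = 7 in -4)) :: AP] | D=[(∅, ∅, ∅)]]
t=19: [S=[-4] | E={v↦2} | C=[(λz. (let p = 7 in -4)) :: AP] | D=[(∅, ∅, ∅)]]
t=20: [S=[clo(λz. (let p = 7 in -4), {v↦2}) :: -4] | E={v↦2} | C=[AP] | D=[(∅, ∅, ∅)]]
t=21: [S=∅ | E={z↦-4, v↦2} | C=[(let p = 7 in -4)] | D=[(∅, {v↦2}, ∅) :: (∅, ∅, ∅)]]
t=22: [S=∅ | E={z↦-4, v↦2} | C=[7 :: (λp. -4) :: AP] | D=[(∅, {v↦2}, ∅) :: (∅, ∅, ∅)]]
t=23: [S=[7] | E={z↦-4, v↦2} | C=[(λp. -4) :: AP] | D=[(∅, {v↦2}, ∅) :: (∅, ∅, ∅)]]
t=24: [S=[clo(λp. -4, {z↦-4, v↦2}) :: 7] | E={z↦-4, v↦2} | C=[AP] | D=[(∅, {v↦2}, ∅) :: (∅, ∅, ∅)]]
t=25: [S=∅ | E={p↦7, z↦-4, v↦2} | C=[-4] | D=[(∅, {z↦-4, v↦2}, ∅) :: (∅, {v↦2}, ∅) :: (∅, ∅, ∅)]]
t=26: [S=[-4] | E={p↦7, z↦-4, v↦2} | C=∅ | D=[(∅, {z↦-4, v↦2}, ∅) :: (∅, {v↦2}, ∅) :: (∅, ∅, ∅)]]
t=27: [S=[-4] | E={z↦-4, v↦2} | C=∅ | D=[(∅, {v↦2}, ∅) :: (∅, ∅, ∅)]]
t=28: [S=[-4] | E={v↦2} | C=∅ | D=[(∅, ∅, ∅)]]
t=29: [S=[-4] | E=∅ | C=∅ | D=∅]
→ final value -4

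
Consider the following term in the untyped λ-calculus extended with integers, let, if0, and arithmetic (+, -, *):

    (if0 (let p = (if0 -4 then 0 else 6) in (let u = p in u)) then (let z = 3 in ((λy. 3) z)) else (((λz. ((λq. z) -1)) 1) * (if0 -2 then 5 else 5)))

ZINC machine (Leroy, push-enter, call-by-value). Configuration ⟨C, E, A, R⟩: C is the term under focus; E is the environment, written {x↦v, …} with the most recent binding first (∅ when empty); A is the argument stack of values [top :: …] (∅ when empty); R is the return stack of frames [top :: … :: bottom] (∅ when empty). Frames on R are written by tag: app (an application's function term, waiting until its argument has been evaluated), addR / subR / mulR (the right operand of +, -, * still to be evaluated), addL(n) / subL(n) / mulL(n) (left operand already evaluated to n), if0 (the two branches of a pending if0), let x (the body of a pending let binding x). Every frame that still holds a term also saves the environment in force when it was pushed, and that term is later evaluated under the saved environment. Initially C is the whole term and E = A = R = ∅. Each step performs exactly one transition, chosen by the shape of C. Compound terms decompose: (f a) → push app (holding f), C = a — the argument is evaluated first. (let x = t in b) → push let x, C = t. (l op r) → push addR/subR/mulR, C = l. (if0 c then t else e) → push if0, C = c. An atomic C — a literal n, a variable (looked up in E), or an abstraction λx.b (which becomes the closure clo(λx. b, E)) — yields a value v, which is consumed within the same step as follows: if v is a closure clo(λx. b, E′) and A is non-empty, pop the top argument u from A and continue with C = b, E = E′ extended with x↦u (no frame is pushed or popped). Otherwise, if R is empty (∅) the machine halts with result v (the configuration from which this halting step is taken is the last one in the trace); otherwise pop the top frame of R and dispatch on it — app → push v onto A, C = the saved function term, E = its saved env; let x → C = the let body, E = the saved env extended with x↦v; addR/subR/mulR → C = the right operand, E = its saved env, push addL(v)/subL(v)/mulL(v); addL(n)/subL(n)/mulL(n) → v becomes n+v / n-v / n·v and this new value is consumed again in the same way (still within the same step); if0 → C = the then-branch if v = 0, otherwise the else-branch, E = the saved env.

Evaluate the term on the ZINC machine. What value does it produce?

Answer: 5

Machine steps:
[0] <C=(if0 (let p = (if0 -4 then 0 else 6) in (let u = p in u)) then (let z = 3 in ((λy. 3) z)) else (((λz. ((λq. z) -1)) 1) * (if0 -2 then 5 else 5))), E=∅, A=∅, R=∅>
[1] <C=(let p = (if0 -4 then 0 else 6) in (let u = p in u)), E=∅, A=∅, R=[if0]>
[2] <C=(if0 -4 then 0 else 6), E=∅, A=∅, R=[let p :: if0]>
[3] <C=-4, E=∅, A=∅, R=[if0 :: let p :: if0]>
[4] <C=6, E=∅, A=∅, R=[let p :: if0]>
[5] <C=(let u = p in u), E={p↦6}, A=∅, R=[if0]>
[6] <C=p, E={p↦6}, A=∅, R=[let u :: if0]>
[7] <C=u, E={u↦6, p↦6}, A=∅, R=[if0]>
[8] <C=(((λz. ((λq. z) -1)) 1) * (if0 -2 then 5 else 5)), E=∅, A=∅, R=∅>
[9] <C=((λz. ((λq. z) -1)) 1), E=∅, A=∅, R=[mulR]>
[10] <C=1, E=∅, A=∅, R=[app :: mulR]>
[11] <C=(λz. ((λq. z) -1)), E=∅, A=[1], R=[mulR]>
[12] <C=((λq. z) -1), E={z↦1}, A=∅, R=[mulR]>
[13] <C=-1, E={z↦1}, A=∅, R=[app :: mulR]>
[14] <C=(λq. z), E={z↦1}, A=[-1], R=[mulR]>
[15] <C=z, E={q↦-1, z↦1}, A=∅, R=[mulR]>
[16] <C=(if0 -2 then 5 else 5), E=∅, A=∅, R=[mulL(1)]>
[17] <C=-2, E=∅, A=∅, R=[if0 :: mulL(1)]>
[18] <C=5, E=∅, A=∅, R=[mulL(1)]>
→ final value 5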